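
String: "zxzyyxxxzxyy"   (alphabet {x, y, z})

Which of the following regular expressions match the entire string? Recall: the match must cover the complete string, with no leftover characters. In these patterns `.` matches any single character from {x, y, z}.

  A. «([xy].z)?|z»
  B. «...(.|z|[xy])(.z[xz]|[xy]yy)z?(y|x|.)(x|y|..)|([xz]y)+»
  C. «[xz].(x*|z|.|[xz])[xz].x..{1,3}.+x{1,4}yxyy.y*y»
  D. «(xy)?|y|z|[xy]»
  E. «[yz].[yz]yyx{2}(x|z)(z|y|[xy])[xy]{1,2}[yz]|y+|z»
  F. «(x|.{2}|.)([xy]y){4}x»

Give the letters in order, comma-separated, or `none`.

E

A → no match
B → no match
C → no match
D → no match
E → match
F → no match — must end with "yx"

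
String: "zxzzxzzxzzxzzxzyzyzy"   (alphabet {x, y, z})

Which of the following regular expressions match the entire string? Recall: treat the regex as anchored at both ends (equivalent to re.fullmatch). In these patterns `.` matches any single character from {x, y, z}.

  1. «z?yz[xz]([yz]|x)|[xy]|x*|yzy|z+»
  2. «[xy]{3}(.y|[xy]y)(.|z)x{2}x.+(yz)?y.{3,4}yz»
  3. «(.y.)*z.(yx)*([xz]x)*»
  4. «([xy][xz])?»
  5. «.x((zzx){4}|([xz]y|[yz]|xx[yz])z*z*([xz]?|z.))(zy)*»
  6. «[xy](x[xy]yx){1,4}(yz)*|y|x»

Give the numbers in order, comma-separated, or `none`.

1 → no match
2 → no match — must end with "yz"
3 → no match
4 → no match
5 → match
6 → no match

5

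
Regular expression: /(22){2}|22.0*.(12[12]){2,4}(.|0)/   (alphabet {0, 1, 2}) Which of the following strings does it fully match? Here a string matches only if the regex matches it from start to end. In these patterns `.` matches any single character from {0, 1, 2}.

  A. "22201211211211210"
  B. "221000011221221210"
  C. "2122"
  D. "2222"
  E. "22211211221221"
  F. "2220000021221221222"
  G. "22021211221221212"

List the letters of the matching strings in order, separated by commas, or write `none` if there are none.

A → match
B → match
C. "2122" → no match — must start with "22"
D. "2222" → match
E → match
F → match
G → match

A, B, D, E, F, G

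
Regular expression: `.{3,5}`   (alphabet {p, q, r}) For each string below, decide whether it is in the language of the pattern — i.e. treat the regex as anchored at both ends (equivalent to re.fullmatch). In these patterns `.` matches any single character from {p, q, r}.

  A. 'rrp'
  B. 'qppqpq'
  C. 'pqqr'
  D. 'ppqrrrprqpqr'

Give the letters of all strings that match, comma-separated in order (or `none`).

A. 'rrp' → match
B. 'qppqpq' → no match
C. 'pqqr' → match
D. 'ppqrrrprqpqr' → no match

A, C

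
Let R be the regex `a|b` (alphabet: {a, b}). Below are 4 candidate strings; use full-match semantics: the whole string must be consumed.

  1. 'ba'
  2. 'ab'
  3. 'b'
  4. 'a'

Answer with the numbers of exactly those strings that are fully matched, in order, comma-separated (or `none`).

3, 4

1 → no match
2 → no match
3 → match
4 → match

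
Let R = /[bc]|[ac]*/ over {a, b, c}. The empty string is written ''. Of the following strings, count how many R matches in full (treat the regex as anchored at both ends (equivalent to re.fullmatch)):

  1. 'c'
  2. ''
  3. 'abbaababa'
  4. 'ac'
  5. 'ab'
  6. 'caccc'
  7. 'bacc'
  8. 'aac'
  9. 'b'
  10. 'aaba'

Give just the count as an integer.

1 → match
2 → match
3 → no match
4 → match
5 → no match
6 → match
7 → no match
8 → match
9 → match
10 → no match
Total matched: 6

6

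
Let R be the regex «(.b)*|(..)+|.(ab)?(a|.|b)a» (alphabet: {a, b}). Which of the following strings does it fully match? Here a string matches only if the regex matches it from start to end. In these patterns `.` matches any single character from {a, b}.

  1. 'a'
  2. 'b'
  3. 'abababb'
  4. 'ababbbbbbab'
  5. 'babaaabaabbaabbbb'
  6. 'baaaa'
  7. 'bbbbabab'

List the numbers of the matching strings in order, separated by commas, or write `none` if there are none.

7

1 → no match
2 → no match
3 → no match
4 → no match
5 → no match
6 → no match
7 → match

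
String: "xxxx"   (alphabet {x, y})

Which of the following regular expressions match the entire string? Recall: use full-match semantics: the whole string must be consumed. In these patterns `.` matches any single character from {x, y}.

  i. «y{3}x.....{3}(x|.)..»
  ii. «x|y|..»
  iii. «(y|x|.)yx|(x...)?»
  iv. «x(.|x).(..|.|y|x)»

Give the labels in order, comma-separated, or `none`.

i → no match — must start with "y"
ii → no match
iii → match
iv → match

iii, iv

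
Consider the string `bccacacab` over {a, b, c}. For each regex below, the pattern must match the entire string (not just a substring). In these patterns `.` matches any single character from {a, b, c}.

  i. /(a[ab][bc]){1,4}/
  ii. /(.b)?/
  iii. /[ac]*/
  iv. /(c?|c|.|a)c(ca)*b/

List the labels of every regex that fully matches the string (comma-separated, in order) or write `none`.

iv

i → no match — must start with `a`
ii → no match
iii → no match
iv → match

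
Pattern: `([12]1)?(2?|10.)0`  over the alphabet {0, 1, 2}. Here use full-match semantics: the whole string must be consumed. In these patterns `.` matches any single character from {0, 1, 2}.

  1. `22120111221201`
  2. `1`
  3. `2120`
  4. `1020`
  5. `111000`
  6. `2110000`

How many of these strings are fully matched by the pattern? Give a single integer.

1 → no match — must end with `0`
2. `1` → no match — must end with `0`
3. `2120` → match
4. `1020` → match
5. `111000` → match
6. `2110000` → no match
Total matched: 3

3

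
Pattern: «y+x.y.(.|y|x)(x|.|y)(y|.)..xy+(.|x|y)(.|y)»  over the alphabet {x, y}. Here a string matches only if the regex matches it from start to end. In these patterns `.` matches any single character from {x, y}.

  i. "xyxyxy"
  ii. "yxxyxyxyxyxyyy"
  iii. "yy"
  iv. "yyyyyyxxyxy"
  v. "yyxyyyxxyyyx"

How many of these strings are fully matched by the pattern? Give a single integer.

1

i → no match — must start with "y"
ii → match
iii → no match
iv → no match
v → no match
Total matched: 1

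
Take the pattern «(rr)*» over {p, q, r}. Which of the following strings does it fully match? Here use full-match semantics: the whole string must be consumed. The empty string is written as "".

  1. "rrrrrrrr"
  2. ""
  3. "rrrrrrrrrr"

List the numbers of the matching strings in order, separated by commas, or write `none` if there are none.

1. "rrrrrrrr" → match
2. "" → match
3. "rrrrrrrrrr" → match

1, 2, 3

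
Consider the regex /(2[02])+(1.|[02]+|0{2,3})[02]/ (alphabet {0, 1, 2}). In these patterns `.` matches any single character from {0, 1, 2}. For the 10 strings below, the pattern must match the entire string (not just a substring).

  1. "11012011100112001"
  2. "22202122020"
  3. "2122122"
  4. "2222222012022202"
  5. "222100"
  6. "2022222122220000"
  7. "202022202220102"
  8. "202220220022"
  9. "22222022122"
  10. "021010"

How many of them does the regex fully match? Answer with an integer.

3

1 → no match — must start with "2"
2 → no match
3 → no match
4 → no match
5 → no match
6 → no match
7 → match
8 → match
9 → match
10 → no match — must start with "2"
Total matched: 3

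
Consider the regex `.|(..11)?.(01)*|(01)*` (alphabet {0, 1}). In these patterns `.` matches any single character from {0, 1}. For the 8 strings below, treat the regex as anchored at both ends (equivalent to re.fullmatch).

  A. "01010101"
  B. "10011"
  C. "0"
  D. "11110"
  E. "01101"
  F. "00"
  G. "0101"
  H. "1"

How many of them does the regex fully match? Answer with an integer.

5

A. "01010101" → match
B. "10011" → no match
C. "0" → match
D. "11110" → match
E. "01101" → no match
F. "00" → no match
G. "0101" → match
H. "1" → match
Total matched: 5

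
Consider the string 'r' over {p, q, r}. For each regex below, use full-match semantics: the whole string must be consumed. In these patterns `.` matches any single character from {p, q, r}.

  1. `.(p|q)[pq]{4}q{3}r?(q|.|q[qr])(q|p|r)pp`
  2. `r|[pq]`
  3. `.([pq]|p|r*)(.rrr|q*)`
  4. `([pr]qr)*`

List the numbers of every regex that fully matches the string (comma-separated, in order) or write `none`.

1 → no match — must end with 'pp'
2 → match
3 → match
4 → no match

2, 3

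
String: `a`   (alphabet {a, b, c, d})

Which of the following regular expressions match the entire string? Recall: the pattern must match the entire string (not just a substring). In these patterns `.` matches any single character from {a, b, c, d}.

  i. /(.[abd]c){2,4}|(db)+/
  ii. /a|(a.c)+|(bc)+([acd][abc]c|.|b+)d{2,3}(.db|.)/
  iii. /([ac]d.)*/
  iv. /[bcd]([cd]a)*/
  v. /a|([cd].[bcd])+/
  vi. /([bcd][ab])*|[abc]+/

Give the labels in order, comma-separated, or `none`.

i → no match
ii → match
iii → no match
iv → no match
v → match
vi → match

ii, v, vi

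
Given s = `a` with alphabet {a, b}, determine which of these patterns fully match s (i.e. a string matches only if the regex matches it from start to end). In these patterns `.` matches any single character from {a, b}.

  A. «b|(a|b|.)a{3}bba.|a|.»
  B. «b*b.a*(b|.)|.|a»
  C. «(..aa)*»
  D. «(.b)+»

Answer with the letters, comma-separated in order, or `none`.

A, B

A → match
B → match
C → no match
D → no match — must end with `b`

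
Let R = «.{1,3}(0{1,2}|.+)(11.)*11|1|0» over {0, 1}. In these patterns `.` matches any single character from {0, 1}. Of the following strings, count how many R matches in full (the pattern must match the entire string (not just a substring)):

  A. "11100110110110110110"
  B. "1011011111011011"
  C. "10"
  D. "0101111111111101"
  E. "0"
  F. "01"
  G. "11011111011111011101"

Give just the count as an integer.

2

A → no match
B → match
C → no match
D → no match
E → match
F → no match
G → no match
Total matched: 2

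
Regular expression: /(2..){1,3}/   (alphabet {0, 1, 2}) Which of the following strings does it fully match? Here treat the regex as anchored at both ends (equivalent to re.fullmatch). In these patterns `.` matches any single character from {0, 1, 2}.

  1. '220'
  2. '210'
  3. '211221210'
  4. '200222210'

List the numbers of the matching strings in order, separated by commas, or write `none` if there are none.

1, 2, 3, 4

1 → match
2 → match
3 → match
4 → match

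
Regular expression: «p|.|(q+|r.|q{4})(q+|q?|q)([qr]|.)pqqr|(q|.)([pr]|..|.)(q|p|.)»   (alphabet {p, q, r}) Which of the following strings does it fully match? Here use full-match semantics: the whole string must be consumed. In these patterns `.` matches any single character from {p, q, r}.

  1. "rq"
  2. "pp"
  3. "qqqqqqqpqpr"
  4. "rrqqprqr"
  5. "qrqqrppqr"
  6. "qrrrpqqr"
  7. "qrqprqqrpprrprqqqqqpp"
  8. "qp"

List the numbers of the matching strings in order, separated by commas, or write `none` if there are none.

1 → no match
2 → no match
3 → no match
4 → no match
5 → no match
6 → no match
7 → no match
8 → no match

none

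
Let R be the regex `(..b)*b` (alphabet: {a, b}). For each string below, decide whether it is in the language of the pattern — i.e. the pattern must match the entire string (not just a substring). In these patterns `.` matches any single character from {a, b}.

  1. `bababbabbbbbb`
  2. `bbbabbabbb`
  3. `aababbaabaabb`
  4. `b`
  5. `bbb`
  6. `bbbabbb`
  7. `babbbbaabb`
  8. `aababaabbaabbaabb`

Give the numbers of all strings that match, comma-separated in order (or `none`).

1, 2, 3, 4, 6, 7

1 → match
2 → match
3 → match
4 → match
5 → no match
6 → match
7 → match
8 → no match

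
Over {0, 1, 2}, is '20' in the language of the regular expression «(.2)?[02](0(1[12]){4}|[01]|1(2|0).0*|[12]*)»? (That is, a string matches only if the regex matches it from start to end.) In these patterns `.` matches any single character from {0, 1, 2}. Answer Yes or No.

Yes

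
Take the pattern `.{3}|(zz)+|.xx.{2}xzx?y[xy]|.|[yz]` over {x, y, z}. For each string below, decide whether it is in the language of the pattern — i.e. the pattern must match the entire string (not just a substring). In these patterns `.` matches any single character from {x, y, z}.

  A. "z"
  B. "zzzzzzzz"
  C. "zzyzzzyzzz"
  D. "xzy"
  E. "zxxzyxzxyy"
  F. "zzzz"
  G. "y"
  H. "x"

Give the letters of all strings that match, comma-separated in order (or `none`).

A, B, D, E, F, G, H

A → match
B → match
C → no match
D → match
E → match
F → match
G → match
H → match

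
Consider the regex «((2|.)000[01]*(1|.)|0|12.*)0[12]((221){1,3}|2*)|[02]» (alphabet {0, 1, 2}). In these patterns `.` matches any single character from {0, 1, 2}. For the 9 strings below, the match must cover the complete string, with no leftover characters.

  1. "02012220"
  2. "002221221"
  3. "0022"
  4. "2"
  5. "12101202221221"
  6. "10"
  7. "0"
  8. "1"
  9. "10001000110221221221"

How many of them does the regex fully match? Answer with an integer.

5

1 → no match
2 → match
3 → match
4 → match
5 → match
6 → no match
7 → match
8 → no match
9 → no match
Total matched: 5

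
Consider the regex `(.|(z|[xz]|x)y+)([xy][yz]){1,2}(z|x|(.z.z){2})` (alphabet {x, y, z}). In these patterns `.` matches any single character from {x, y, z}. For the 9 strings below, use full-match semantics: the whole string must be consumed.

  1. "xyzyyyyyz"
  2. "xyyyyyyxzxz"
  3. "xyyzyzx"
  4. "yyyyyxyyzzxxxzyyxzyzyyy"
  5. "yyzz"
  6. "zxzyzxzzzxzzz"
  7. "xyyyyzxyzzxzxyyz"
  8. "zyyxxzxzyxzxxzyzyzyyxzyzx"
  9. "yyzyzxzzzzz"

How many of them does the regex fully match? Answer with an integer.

4

1 → no match
2 → no match
3 → match
4 → no match
5 → match
6 → match
7 → no match
8 → no match
9 → match
Total matched: 4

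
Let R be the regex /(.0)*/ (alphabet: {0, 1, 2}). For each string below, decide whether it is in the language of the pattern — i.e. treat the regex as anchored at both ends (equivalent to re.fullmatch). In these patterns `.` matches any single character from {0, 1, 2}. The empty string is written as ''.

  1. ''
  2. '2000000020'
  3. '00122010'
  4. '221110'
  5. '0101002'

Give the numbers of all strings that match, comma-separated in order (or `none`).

1, 2

1. '' → match
2. '2000000020' → match
3. '00122010' → no match
4. '221110' → no match
5. '0101002' → no match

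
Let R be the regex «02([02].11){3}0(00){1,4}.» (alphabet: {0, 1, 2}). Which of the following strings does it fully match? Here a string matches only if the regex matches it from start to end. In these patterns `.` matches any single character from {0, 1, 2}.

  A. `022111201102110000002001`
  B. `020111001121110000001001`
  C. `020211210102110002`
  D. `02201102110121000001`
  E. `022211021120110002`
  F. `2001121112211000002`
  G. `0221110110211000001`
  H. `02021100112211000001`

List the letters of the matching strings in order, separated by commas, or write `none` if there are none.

E, H

A → no match
B → no match
C → no match
D → no match
E → match
F → no match — must start with `02`
G → no match
H → match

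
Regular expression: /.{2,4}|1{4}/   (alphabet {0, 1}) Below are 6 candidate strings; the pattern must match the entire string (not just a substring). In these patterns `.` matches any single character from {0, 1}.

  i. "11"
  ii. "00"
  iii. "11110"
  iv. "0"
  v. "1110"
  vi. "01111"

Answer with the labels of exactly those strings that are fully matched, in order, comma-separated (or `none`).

i, ii, v

i → match
ii → match
iii → no match
iv → no match
v → match
vi → no match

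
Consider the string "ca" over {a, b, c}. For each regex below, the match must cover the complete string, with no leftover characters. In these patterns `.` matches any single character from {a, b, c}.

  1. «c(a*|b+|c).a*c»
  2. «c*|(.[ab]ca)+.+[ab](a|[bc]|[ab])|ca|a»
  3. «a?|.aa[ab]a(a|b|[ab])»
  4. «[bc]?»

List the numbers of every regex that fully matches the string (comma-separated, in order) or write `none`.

2

1 → no match — must end with "c"
2 → match
3 → no match
4 → no match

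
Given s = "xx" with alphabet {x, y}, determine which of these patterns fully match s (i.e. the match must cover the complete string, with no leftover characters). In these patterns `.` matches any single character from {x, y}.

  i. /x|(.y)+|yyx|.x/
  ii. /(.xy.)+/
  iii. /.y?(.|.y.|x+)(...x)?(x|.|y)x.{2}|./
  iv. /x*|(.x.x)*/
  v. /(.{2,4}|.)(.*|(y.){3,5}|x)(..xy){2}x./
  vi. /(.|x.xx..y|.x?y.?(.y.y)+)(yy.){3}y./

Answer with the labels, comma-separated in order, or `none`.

i, iv

i → match
ii → no match
iii → no match
iv → match
v → no match
vi → no match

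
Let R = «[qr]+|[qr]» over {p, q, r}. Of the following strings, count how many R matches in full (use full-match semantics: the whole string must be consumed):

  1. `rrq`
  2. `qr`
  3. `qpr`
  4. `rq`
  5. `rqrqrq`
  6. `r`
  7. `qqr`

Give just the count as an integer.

1. `rrq` → match
2. `qr` → match
3. `qpr` → no match
4. `rq` → match
5. `rqrqrq` → match
6. `r` → match
7. `qqr` → match
Total matched: 6

6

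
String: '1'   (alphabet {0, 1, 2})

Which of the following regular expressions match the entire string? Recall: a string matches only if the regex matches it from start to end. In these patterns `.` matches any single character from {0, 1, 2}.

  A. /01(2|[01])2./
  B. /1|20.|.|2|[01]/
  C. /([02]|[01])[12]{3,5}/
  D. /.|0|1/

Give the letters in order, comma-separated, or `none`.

A → no match — must start with '01'
B → match
C → no match
D → match

B, D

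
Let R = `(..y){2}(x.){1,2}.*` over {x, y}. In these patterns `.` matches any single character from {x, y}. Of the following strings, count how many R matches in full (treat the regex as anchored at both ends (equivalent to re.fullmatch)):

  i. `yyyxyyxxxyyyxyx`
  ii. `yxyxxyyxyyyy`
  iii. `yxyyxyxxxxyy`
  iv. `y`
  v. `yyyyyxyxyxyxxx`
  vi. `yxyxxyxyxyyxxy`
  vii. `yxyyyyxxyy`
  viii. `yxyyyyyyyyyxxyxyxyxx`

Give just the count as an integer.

4

i → match
ii → no match
iii → match
iv → no match
v → no match
vi → match
vii → match
viii → no match
Total matched: 4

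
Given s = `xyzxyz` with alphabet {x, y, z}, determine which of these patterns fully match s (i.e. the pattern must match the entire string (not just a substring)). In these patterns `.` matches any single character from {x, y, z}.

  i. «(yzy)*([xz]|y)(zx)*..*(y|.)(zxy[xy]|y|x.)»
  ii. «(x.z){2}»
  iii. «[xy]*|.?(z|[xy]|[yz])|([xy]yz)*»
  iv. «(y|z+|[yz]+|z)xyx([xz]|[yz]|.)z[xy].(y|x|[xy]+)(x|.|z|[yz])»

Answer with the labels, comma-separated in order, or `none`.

ii, iii

i → no match
ii → match
iii → match
iv → no match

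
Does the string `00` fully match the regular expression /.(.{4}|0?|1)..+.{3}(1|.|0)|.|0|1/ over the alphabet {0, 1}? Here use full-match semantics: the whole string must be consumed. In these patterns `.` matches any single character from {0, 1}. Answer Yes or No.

No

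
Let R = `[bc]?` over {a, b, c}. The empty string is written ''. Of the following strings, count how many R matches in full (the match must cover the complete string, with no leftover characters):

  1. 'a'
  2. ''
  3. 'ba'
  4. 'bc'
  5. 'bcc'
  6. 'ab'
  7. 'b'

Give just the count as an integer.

1. 'a' → no match
2. '' → match
3. 'ba' → no match
4. 'bc' → no match
5. 'bcc' → no match
6. 'ab' → no match
7. 'b' → match
Total matched: 2

2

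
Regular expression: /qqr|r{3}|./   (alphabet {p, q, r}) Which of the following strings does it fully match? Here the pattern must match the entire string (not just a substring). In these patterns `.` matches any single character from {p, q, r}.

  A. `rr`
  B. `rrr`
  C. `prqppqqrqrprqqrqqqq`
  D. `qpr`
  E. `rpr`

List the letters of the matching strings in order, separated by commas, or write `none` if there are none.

A → no match
B → match
C → no match
D → no match
E → no match

B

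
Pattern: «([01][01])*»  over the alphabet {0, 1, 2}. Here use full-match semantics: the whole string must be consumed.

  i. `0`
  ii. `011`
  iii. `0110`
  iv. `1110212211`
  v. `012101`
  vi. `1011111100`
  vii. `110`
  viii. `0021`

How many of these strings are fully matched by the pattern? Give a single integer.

2

i → no match
ii → no match
iii → match
iv → no match
v → no match
vi → match
vii → no match
viii → no match
Total matched: 2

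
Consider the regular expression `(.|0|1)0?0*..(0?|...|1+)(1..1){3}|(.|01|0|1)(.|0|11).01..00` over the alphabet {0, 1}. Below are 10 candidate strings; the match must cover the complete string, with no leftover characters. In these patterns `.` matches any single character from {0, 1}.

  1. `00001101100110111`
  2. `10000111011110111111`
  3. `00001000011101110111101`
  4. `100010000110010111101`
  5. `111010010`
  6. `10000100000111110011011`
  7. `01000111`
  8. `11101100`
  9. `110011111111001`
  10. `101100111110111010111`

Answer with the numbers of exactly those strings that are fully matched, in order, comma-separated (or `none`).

1 → no match
2 → no match
3 → no match
4 → no match
5. `111010010` → no match
6 → no match
7. `01000111` → no match
8. `11101100` → no match
9 → no match
10 → no match

none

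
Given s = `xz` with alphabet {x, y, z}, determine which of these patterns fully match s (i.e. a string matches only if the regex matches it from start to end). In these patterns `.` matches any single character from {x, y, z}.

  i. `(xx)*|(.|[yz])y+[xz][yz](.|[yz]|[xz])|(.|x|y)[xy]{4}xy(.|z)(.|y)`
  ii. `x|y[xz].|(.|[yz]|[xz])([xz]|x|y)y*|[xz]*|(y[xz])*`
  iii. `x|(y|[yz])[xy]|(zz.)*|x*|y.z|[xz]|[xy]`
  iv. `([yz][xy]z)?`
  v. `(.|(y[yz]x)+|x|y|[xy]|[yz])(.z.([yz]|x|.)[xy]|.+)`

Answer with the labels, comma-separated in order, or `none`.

i → no match
ii → match
iii → no match
iv → no match
v → match

ii, v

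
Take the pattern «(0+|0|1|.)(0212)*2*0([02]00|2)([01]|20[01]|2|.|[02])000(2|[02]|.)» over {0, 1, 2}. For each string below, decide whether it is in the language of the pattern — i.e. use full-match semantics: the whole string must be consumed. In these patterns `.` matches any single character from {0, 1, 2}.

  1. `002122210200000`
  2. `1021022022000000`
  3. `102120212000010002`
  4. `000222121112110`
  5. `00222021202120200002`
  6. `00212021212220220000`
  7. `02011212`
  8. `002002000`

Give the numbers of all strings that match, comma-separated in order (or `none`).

3

1 → no match
2 → no match
3 → match
4 → no match
5 → no match
6 → no match
7 → no match
8 → no match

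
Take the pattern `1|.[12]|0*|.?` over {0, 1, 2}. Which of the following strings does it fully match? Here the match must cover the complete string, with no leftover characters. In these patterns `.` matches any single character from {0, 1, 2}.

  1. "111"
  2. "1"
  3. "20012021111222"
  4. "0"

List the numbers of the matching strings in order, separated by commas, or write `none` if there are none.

1 → no match
2 → match
3 → no match
4 → match

2, 4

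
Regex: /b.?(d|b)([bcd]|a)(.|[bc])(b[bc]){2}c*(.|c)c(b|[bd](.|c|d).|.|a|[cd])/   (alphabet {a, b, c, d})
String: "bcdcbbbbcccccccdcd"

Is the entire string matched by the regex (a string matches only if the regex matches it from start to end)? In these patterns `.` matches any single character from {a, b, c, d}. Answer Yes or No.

Yes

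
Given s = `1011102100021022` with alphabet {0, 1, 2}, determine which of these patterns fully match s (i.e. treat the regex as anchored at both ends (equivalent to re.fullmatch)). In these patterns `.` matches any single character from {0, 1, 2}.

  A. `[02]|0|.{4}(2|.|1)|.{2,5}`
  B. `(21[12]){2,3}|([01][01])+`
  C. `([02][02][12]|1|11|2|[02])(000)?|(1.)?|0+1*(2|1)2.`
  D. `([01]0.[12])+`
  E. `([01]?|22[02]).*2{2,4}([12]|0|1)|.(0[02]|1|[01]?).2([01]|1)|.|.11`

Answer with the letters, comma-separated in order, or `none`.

A → no match
B → no match
C → no match
D → match
E → no match

D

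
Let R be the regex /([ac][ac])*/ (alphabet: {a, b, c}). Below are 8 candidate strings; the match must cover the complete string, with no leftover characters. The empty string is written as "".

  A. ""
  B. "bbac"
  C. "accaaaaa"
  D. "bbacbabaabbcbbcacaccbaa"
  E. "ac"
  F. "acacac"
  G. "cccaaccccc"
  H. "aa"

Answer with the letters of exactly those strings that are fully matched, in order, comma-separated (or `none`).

A → match
B → no match
C → match
D → no match
E → match
F → match
G → match
H → match

A, C, E, F, G, H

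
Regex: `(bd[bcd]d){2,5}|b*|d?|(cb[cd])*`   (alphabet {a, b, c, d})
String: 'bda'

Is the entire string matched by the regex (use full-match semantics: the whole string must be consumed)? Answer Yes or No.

No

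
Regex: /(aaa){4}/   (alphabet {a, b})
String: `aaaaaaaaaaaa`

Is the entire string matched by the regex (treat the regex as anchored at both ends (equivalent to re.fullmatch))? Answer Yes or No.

Yes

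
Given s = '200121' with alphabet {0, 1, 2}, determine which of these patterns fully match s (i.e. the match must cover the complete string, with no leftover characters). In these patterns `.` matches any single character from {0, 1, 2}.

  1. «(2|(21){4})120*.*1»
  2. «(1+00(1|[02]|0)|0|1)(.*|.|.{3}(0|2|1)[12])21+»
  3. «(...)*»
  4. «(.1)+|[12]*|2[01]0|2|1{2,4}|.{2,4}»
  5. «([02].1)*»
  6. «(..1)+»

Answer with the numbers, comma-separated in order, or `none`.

1 → no match
2 → no match
3 → match
4 → no match
5 → no match
6 → no match

3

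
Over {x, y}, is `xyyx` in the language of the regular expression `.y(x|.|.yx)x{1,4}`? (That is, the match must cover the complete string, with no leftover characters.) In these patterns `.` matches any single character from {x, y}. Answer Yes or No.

Yes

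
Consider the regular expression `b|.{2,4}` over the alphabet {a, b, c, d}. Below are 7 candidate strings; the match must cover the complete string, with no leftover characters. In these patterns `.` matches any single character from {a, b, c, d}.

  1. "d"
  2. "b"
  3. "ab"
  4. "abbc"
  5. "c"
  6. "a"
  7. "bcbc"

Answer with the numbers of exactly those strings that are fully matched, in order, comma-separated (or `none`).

2, 3, 4, 7

1 → no match
2 → match
3 → match
4 → match
5 → no match
6 → no match
7 → match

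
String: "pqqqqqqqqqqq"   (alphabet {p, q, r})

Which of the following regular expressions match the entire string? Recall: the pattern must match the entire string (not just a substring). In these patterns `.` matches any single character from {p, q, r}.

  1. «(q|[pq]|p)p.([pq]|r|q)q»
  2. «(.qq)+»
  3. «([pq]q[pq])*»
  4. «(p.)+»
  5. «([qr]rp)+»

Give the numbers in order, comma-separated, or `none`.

1 → no match
2 → match
3 → match
4 → no match
5 → no match — must end with "rp"

2, 3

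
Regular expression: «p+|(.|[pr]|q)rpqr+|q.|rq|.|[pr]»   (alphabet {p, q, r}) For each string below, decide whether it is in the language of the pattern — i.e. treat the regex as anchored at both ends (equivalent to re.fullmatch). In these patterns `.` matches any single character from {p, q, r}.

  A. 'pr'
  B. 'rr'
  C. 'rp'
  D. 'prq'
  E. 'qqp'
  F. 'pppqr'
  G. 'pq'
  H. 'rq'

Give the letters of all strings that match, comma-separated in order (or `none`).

H

A → no match
B → no match
C → no match
D → no match
E → no match
F → no match
G → no match
H → match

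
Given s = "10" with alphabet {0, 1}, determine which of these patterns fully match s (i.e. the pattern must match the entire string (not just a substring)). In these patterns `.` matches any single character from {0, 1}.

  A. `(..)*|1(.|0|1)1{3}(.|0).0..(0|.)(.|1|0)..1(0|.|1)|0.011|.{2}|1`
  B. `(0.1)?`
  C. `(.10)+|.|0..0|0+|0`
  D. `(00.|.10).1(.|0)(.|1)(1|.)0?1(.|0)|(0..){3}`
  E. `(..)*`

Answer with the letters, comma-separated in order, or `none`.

A, E

A → match
B → no match
C → no match
D → no match
E → match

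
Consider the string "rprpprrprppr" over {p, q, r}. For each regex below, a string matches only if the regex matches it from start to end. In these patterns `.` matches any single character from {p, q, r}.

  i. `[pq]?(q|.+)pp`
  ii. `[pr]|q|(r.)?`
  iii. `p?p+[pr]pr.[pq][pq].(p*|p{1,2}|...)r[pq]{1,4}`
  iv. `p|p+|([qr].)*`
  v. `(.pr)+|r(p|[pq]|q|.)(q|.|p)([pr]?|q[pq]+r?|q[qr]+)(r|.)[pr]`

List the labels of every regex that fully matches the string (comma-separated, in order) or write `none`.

i → no match — must end with "pp"
ii → no match
iii → no match
iv → no match
v → match

v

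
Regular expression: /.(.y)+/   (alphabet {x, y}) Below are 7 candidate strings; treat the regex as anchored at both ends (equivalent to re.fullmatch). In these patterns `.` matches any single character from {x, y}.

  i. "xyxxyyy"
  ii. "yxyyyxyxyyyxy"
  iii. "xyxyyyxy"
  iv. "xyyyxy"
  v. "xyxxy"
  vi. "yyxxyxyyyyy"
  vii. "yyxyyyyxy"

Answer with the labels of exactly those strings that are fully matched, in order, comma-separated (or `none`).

i → no match
ii → match
iii → no match
iv → no match
v → no match
vi → no match
vii → no match

ii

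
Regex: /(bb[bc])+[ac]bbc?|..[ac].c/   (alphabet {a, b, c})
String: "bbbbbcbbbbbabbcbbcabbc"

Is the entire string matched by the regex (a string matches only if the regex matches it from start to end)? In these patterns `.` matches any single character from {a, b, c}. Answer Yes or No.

No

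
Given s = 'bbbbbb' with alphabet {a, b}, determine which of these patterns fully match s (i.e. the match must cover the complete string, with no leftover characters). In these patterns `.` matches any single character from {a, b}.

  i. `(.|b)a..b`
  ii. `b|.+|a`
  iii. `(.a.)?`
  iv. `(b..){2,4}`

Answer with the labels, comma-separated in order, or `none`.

ii, iv

i → no match
ii → match
iii → no match
iv → match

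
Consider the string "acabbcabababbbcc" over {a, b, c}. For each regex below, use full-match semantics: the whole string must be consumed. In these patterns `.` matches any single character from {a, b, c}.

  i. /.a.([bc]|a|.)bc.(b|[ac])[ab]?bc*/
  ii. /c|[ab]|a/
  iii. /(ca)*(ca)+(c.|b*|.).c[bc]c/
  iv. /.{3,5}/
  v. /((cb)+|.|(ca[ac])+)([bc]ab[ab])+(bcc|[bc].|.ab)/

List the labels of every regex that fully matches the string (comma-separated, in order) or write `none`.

i → no match
ii → no match
iii → no match
iv → no match
v → match

v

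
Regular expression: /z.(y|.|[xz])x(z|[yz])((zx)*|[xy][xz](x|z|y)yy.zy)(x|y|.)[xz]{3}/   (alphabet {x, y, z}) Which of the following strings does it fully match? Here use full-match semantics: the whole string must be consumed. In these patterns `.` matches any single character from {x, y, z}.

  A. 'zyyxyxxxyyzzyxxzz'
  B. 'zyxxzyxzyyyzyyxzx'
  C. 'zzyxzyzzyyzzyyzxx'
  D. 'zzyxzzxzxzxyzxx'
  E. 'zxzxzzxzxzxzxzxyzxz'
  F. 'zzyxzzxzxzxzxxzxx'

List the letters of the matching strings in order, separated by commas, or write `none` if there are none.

A, B, C, D, E, F

A → match
B → match
C → match
D → match
E → match
F → match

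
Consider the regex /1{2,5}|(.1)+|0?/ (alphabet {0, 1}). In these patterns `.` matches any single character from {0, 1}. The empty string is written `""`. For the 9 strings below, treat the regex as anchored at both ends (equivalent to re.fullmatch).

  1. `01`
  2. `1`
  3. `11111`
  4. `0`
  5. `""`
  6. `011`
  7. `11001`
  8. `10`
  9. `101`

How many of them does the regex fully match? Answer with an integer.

4

1 → match
2 → no match
3 → match
4 → match
5 → match
6 → no match
7 → no match
8 → no match
9 → no match
Total matched: 4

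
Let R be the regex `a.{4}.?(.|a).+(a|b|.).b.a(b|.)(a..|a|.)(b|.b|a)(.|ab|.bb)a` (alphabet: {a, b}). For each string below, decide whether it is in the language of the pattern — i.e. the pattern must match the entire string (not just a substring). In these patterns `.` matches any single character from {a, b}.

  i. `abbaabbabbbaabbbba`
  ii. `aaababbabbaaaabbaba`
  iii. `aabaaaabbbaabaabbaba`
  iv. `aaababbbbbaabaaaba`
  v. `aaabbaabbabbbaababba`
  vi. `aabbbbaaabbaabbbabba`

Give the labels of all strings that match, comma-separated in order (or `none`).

i → match
ii → match
iii → match
iv → match
v → match
vi → match

i, ii, iii, iv, v, vi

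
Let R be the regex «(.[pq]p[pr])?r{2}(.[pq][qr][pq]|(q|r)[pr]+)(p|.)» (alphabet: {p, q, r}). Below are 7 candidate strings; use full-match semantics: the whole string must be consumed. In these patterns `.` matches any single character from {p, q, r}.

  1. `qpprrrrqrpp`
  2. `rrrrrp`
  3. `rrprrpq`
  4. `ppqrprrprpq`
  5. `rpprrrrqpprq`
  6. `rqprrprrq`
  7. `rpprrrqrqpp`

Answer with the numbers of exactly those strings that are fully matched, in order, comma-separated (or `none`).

1 → match
2 → match
3 → no match
4 → no match
5 → no match
6 → no match
7 → no match

1, 2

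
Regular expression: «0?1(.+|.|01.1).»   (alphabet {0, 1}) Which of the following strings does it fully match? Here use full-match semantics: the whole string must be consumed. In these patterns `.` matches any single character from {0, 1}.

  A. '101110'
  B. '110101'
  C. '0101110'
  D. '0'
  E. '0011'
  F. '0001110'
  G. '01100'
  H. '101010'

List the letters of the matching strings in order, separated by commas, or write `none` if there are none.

A → match
B → match
C → match
D → no match
E → no match
F → no match
G → match
H → match

A, B, C, G, H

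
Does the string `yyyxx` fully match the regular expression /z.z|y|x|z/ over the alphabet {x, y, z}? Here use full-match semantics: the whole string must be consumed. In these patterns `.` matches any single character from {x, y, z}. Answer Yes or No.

No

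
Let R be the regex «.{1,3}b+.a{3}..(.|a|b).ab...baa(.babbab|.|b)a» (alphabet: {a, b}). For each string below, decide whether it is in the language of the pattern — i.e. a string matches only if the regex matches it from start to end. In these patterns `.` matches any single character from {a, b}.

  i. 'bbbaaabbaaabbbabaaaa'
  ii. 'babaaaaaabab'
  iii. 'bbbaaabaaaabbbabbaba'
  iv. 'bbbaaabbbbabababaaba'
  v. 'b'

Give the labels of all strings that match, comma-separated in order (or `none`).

i, iv

i → match
ii → no match — must end with 'a'
iii → no match
iv → match
v → no match — must end with 'a'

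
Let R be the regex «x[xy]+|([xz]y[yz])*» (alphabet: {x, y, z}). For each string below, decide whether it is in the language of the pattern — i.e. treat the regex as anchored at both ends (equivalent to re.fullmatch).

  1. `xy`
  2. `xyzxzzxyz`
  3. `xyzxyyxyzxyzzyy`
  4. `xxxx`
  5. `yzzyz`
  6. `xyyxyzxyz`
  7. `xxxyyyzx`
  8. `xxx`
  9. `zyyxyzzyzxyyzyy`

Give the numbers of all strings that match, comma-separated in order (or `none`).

1 → match
2 → no match
3 → match
4 → match
5 → no match
6 → match
7 → no match
8 → match
9 → match

1, 3, 4, 6, 8, 9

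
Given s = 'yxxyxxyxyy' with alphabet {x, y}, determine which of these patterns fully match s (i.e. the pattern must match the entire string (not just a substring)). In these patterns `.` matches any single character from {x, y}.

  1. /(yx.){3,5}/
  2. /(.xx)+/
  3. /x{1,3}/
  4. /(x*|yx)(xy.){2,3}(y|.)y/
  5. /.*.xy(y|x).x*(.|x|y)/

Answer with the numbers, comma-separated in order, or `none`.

1 → no match
2 → no match — must end with 'xx'
3 → no match — must start with 'x'
4 → match
5 → match

4, 5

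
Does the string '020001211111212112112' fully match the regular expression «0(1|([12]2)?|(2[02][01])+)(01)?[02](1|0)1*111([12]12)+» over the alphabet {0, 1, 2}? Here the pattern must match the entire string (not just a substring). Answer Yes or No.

Yes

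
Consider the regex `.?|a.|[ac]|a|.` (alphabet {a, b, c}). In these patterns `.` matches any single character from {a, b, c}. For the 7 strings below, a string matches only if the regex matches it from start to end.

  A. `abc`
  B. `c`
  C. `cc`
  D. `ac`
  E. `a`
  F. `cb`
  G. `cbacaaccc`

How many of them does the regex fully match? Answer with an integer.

3

A → no match
B → match
C → no match
D → match
E → match
F → no match
G → no match
Total matched: 3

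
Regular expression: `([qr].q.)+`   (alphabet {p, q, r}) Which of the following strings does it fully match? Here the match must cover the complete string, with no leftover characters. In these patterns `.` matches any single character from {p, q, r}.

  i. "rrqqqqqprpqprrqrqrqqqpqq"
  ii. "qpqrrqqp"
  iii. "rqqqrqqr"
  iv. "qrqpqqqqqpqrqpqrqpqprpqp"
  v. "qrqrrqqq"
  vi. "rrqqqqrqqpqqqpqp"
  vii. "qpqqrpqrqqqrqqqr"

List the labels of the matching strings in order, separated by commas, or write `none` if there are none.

i → match
ii → match
iii → match
iv → match
v → match
vi → no match
vii → match

i, ii, iii, iv, v, vii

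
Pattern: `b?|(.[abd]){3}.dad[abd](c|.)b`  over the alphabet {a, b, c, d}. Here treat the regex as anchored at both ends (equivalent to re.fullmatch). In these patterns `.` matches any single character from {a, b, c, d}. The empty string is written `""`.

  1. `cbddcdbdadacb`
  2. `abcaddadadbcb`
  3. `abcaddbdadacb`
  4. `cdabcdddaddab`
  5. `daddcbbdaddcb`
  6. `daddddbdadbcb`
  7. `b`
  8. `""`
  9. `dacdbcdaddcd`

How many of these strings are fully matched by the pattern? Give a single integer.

1 → match
2 → match
3 → match
4 → match
5 → match
6 → match
7 → match
8 → match
9 → no match
Total matched: 8

8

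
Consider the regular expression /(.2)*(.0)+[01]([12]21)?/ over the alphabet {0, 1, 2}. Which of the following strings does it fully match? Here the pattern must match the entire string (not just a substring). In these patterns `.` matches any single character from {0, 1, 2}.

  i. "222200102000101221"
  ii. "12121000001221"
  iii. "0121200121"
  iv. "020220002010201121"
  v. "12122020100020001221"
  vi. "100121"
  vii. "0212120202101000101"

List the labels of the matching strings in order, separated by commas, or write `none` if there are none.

i → match
ii → match
iii → no match
iv → match
v → match
vi → match
vii → match

i, ii, iv, v, vi, vii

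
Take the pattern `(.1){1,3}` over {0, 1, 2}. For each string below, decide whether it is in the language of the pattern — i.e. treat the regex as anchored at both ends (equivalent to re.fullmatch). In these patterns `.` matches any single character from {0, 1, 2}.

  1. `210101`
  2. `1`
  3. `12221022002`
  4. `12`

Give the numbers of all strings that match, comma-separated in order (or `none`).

1 → match
2 → no match
3 → no match — must end with `1`
4 → no match — must end with `1`

1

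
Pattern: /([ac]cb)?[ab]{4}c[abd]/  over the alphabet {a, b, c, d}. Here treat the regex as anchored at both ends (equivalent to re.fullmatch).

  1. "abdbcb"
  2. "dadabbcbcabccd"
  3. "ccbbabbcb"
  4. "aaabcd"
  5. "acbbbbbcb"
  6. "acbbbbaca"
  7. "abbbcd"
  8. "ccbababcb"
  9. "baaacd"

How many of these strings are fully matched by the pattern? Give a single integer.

1 → no match
2 → no match
3 → match
4 → match
5 → match
6 → match
7 → match
8 → match
9 → match
Total matched: 7

7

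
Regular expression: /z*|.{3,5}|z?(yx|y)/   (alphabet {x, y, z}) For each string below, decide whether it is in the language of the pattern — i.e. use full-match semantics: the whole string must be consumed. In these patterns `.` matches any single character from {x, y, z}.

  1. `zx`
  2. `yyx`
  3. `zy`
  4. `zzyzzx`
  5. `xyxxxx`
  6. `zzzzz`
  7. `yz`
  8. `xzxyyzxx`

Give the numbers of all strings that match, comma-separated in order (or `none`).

1 → no match
2 → match
3 → match
4 → no match
5 → no match
6 → match
7 → no match
8 → no match

2, 3, 6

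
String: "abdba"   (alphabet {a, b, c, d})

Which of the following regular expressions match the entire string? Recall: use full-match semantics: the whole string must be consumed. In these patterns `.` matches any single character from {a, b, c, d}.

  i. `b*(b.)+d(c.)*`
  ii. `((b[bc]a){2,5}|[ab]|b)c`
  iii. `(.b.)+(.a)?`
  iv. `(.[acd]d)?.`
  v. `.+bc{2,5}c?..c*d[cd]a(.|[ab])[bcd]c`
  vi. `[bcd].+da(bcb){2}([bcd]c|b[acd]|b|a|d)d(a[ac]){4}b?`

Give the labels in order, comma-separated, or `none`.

i → no match
ii → no match — must end with "c"
iii → match
iv → no match
v → no match — must end with "c"
vi → no match

iii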